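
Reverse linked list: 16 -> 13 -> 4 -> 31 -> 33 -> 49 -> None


Step 1: curr=16, set curr.next=prev(None) | reversed so far: 16
Step 2: curr=13, set curr.next=prev(16) | reversed so far: 13 -> 16
Step 3: curr=4, set curr.next=prev(13) | reversed so far: 4 -> 13 -> 16
Step 4: curr=31, set curr.next=prev(4) | reversed so far: 31 -> 4 -> 13 -> 16
Step 5: curr=33, set curr.next=prev(31) | reversed so far: 33 -> 31 -> 4 -> 13 -> 16
Step 6: curr=49, set curr.next=prev(33) | reversed so far: 49 -> 33 -> 31 -> 4 -> 13 -> 16

49 -> 33 -> 31 -> 4 -> 13 -> 16 -> None


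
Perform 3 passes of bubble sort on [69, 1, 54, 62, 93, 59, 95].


Initial: [69, 1, 54, 62, 93, 59, 95]
Pass 1: [1, 54, 62, 69, 59, 93, 95] (4 swaps)
Pass 2: [1, 54, 62, 59, 69, 93, 95] (1 swaps)
Pass 3: [1, 54, 59, 62, 69, 93, 95] (1 swaps)

After 3 passes: [1, 54, 59, 62, 69, 93, 95]


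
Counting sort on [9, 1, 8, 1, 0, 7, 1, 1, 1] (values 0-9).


Input: [9, 1, 8, 1, 0, 7, 1, 1, 1]
Counts: [1, 5, 0, 0, 0, 0, 0, 1, 1, 1]

Sorted: [0, 1, 1, 1, 1, 1, 7, 8, 9]


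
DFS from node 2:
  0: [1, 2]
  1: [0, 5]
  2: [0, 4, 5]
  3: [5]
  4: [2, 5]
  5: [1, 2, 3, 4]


Visit 2, push [5, 4, 0]
Visit 0, push [1]
Visit 1, push [5]
Visit 5, push [4, 3]
Visit 3, push []
Visit 4, push []

DFS order: [2, 0, 1, 5, 3, 4]


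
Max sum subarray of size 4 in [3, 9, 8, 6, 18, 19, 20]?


[0:4]: 26
[1:5]: 41
[2:6]: 51
[3:7]: 63

Max: 63 at [3:7]


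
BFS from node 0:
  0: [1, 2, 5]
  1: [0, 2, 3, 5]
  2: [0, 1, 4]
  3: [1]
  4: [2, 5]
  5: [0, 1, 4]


Visit 0, enqueue [1, 2, 5]
Visit 1, enqueue [3]
Visit 2, enqueue [4]
Visit 5, enqueue []
Visit 3, enqueue []
Visit 4, enqueue []

BFS order: [0, 1, 2, 5, 3, 4]


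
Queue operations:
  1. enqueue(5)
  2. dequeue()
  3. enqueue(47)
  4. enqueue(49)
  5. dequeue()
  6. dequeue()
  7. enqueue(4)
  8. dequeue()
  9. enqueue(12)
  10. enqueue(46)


enqueue(5) -> [5]
dequeue()->5, []
enqueue(47) -> [47]
enqueue(49) -> [47, 49]
dequeue()->47, [49]
dequeue()->49, []
enqueue(4) -> [4]
dequeue()->4, []
enqueue(12) -> [12]
enqueue(46) -> [12, 46]

Final queue: [12, 46]


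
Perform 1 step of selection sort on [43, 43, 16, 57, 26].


Initial: [43, 43, 16, 57, 26]
Step 1: min=16 at 2
  Swap: [16, 43, 43, 57, 26]

After 1 step: [16, 43, 43, 57, 26]


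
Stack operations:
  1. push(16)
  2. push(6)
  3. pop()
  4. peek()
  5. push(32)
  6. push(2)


push(16) -> [16]
push(6) -> [16, 6]
pop()->6, [16]
peek()->16
push(32) -> [16, 32]
push(2) -> [16, 32, 2]

Final stack: [16, 32, 2]


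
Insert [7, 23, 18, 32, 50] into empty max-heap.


Insert 7: [7]
Insert 23: [23, 7]
Insert 18: [23, 7, 18]
Insert 32: [32, 23, 18, 7]
Insert 50: [50, 32, 18, 7, 23]

Final heap: [50, 32, 18, 7, 23]


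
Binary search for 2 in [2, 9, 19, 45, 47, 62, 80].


Step 1: lo=0, hi=6, mid=3, val=45
Step 2: lo=0, hi=2, mid=1, val=9
Step 3: lo=0, hi=0, mid=0, val=2

Found at index 0


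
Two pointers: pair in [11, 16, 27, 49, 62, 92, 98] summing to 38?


lo=0(11)+hi=6(98)=109
lo=0(11)+hi=5(92)=103
lo=0(11)+hi=4(62)=73
lo=0(11)+hi=3(49)=60
lo=0(11)+hi=2(27)=38

Yes: 11+27=38


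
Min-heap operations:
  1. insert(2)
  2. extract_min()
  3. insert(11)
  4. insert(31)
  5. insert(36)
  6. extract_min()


insert(2) -> [2]
extract_min()->2, []
insert(11) -> [11]
insert(31) -> [11, 31]
insert(36) -> [11, 31, 36]
extract_min()->11, [31, 36]

Final heap: [31, 36]


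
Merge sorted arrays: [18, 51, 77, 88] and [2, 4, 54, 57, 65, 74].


Take 2 from B
Take 4 from B
Take 18 from A
Take 51 from A
Take 54 from B
Take 57 from B
Take 65 from B
Take 74 from B

Merged: [2, 4, 18, 51, 54, 57, 65, 74, 77, 88]


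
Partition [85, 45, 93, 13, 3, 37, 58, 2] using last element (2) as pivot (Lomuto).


Pivot: 2
Place pivot at 0: [2, 45, 93, 13, 3, 37, 58, 85]

Partitioned: [2, 45, 93, 13, 3, 37, 58, 85]


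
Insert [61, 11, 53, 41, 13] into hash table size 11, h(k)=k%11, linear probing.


Insert 61: h=6 -> slot 6
Insert 11: h=0 -> slot 0
Insert 53: h=9 -> slot 9
Insert 41: h=8 -> slot 8
Insert 13: h=2 -> slot 2

Table: [11, None, 13, None, None, None, 61, None, 41, 53, None]


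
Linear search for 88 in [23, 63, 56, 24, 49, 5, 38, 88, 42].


i=0: 23!=88
i=1: 63!=88
i=2: 56!=88
i=3: 24!=88
i=4: 49!=88
i=5: 5!=88
i=6: 38!=88
i=7: 88==88 found!

Found at 7, 8 comps


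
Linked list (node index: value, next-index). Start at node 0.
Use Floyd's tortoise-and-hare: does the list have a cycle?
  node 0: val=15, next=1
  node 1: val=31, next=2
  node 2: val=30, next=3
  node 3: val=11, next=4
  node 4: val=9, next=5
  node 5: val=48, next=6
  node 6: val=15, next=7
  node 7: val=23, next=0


Floyd's tortoise (slow, +1) and hare (fast, +2):
  init: slow=0, fast=0
  step 1: slow=1, fast=2
  step 2: slow=2, fast=4
  step 3: slow=3, fast=6
  step 4: slow=4, fast=0
  step 5: slow=5, fast=2
  step 6: slow=6, fast=4
  step 7: slow=7, fast=6
  step 8: slow=0, fast=0
  slow == fast at node 0: cycle detected

Cycle: yes


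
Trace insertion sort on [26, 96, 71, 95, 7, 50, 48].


Initial: [26, 96, 71, 95, 7, 50, 48]
Insert 96: [26, 96, 71, 95, 7, 50, 48]
Insert 71: [26, 71, 96, 95, 7, 50, 48]
Insert 95: [26, 71, 95, 96, 7, 50, 48]
Insert 7: [7, 26, 71, 95, 96, 50, 48]
Insert 50: [7, 26, 50, 71, 95, 96, 48]
Insert 48: [7, 26, 48, 50, 71, 95, 96]

Sorted: [7, 26, 48, 50, 71, 95, 96]


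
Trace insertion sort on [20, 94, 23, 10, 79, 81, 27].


Initial: [20, 94, 23, 10, 79, 81, 27]
Insert 94: [20, 94, 23, 10, 79, 81, 27]
Insert 23: [20, 23, 94, 10, 79, 81, 27]
Insert 10: [10, 20, 23, 94, 79, 81, 27]
Insert 79: [10, 20, 23, 79, 94, 81, 27]
Insert 81: [10, 20, 23, 79, 81, 94, 27]
Insert 27: [10, 20, 23, 27, 79, 81, 94]

Sorted: [10, 20, 23, 27, 79, 81, 94]


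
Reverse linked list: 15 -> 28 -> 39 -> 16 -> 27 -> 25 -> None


Step 1: curr=15, set curr.next=prev(None) | reversed so far: 15
Step 2: curr=28, set curr.next=prev(15) | reversed so far: 28 -> 15
Step 3: curr=39, set curr.next=prev(28) | reversed so far: 39 -> 28 -> 15
Step 4: curr=16, set curr.next=prev(39) | reversed so far: 16 -> 39 -> 28 -> 15
Step 5: curr=27, set curr.next=prev(16) | reversed so far: 27 -> 16 -> 39 -> 28 -> 15
Step 6: curr=25, set curr.next=prev(27) | reversed so far: 25 -> 27 -> 16 -> 39 -> 28 -> 15

25 -> 27 -> 16 -> 39 -> 28 -> 15 -> None


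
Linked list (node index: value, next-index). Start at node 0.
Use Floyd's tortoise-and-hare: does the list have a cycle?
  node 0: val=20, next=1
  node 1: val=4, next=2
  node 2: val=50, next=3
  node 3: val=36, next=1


Floyd's tortoise (slow, +1) and hare (fast, +2):
  init: slow=0, fast=0
  step 1: slow=1, fast=2
  step 2: slow=2, fast=1
  step 3: slow=3, fast=3
  slow == fast at node 3: cycle detected

Cycle: yes


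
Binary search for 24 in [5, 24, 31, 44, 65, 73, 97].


Step 1: lo=0, hi=6, mid=3, val=44
Step 2: lo=0, hi=2, mid=1, val=24

Found at index 1


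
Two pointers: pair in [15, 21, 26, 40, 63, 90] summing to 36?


lo=0(15)+hi=5(90)=105
lo=0(15)+hi=4(63)=78
lo=0(15)+hi=3(40)=55
lo=0(15)+hi=2(26)=41
lo=0(15)+hi=1(21)=36

Yes: 15+21=36


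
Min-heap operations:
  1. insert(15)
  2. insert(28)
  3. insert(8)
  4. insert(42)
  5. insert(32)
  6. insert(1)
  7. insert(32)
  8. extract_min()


insert(15) -> [15]
insert(28) -> [15, 28]
insert(8) -> [8, 28, 15]
insert(42) -> [8, 28, 15, 42]
insert(32) -> [8, 28, 15, 42, 32]
insert(1) -> [1, 28, 8, 42, 32, 15]
insert(32) -> [1, 28, 8, 42, 32, 15, 32]
extract_min()->1, [8, 28, 15, 42, 32, 32]

Final heap: [8, 28, 15, 42, 32, 32]


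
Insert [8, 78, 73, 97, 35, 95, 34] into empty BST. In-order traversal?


Insert 8: root
Insert 78: R from 8
Insert 73: R from 8 -> L from 78
Insert 97: R from 8 -> R from 78
Insert 35: R from 8 -> L from 78 -> L from 73
Insert 95: R from 8 -> R from 78 -> L from 97
Insert 34: R from 8 -> L from 78 -> L from 73 -> L from 35

In-order: [8, 34, 35, 73, 78, 95, 97]


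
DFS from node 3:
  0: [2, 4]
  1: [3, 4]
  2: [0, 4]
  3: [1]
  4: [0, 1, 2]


Visit 3, push [1]
Visit 1, push [4]
Visit 4, push [2, 0]
Visit 0, push [2]
Visit 2, push []

DFS order: [3, 1, 4, 0, 2]


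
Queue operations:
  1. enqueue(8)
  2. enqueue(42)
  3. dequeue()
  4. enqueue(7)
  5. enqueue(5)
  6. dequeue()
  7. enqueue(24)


enqueue(8) -> [8]
enqueue(42) -> [8, 42]
dequeue()->8, [42]
enqueue(7) -> [42, 7]
enqueue(5) -> [42, 7, 5]
dequeue()->42, [7, 5]
enqueue(24) -> [7, 5, 24]

Final queue: [7, 5, 24]


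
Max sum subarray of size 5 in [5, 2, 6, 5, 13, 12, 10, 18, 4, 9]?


[0:5]: 31
[1:6]: 38
[2:7]: 46
[3:8]: 58
[4:9]: 57
[5:10]: 53

Max: 58 at [3:8]


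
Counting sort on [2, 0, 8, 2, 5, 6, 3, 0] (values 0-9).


Input: [2, 0, 8, 2, 5, 6, 3, 0]
Counts: [2, 0, 2, 1, 0, 1, 1, 0, 1, 0]

Sorted: [0, 0, 2, 2, 3, 5, 6, 8]


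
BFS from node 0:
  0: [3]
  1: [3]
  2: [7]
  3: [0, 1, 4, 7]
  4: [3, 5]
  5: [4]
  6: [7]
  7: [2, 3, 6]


Visit 0, enqueue [3]
Visit 3, enqueue [1, 4, 7]
Visit 1, enqueue []
Visit 4, enqueue [5]
Visit 7, enqueue [2, 6]
Visit 5, enqueue []
Visit 2, enqueue []
Visit 6, enqueue []

BFS order: [0, 3, 1, 4, 7, 5, 2, 6]


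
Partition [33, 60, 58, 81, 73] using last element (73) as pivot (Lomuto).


Pivot: 73
  33 <= 73: advance i (no swap)
  60 <= 73: advance i (no swap)
  58 <= 73: advance i (no swap)
Place pivot at 3: [33, 60, 58, 73, 81]

Partitioned: [33, 60, 58, 73, 81]


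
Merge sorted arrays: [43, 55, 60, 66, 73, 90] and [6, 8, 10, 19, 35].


Take 6 from B
Take 8 from B
Take 10 from B
Take 19 from B
Take 35 from B

Merged: [6, 8, 10, 19, 35, 43, 55, 60, 66, 73, 90]


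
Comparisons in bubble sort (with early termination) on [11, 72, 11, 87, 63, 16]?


Algorithm: bubble sort (with early termination)
Input: [11, 72, 11, 87, 63, 16]
Sorted: [11, 11, 16, 63, 72, 87]

14


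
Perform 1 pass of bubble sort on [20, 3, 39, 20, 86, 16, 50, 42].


Initial: [20, 3, 39, 20, 86, 16, 50, 42]
Pass 1: [3, 20, 20, 39, 16, 50, 42, 86] (5 swaps)

After 1 pass: [3, 20, 20, 39, 16, 50, 42, 86]


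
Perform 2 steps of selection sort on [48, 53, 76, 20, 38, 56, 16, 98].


Initial: [48, 53, 76, 20, 38, 56, 16, 98]
Step 1: min=16 at 6
  Swap: [16, 53, 76, 20, 38, 56, 48, 98]
Step 2: min=20 at 3
  Swap: [16, 20, 76, 53, 38, 56, 48, 98]

After 2 steps: [16, 20, 76, 53, 38, 56, 48, 98]


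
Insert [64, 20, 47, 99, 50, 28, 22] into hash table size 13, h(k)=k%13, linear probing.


Insert 64: h=12 -> slot 12
Insert 20: h=7 -> slot 7
Insert 47: h=8 -> slot 8
Insert 99: h=8, 1 probes -> slot 9
Insert 50: h=11 -> slot 11
Insert 28: h=2 -> slot 2
Insert 22: h=9, 1 probes -> slot 10

Table: [None, None, 28, None, None, None, None, 20, 47, 99, 22, 50, 64]


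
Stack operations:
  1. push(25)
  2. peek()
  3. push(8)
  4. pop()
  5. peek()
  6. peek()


push(25) -> [25]
peek()->25
push(8) -> [25, 8]
pop()->8, [25]
peek()->25
peek()->25

Final stack: [25]


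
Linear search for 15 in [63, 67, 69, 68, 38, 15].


i=0: 63!=15
i=1: 67!=15
i=2: 69!=15
i=3: 68!=15
i=4: 38!=15
i=5: 15==15 found!

Found at 5, 6 comps


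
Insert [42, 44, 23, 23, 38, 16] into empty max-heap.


Insert 42: [42]
Insert 44: [44, 42]
Insert 23: [44, 42, 23]
Insert 23: [44, 42, 23, 23]
Insert 38: [44, 42, 23, 23, 38]
Insert 16: [44, 42, 23, 23, 38, 16]

Final heap: [44, 42, 23, 23, 38, 16]


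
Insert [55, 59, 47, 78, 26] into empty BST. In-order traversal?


Insert 55: root
Insert 59: R from 55
Insert 47: L from 55
Insert 78: R from 55 -> R from 59
Insert 26: L from 55 -> L from 47

In-order: [26, 47, 55, 59, 78]


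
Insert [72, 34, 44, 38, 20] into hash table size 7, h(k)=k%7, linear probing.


Insert 72: h=2 -> slot 2
Insert 34: h=6 -> slot 6
Insert 44: h=2, 1 probes -> slot 3
Insert 38: h=3, 1 probes -> slot 4
Insert 20: h=6, 1 probes -> slot 0

Table: [20, None, 72, 44, 38, None, 34]


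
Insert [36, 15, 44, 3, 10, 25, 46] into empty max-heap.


Insert 36: [36]
Insert 15: [36, 15]
Insert 44: [44, 15, 36]
Insert 3: [44, 15, 36, 3]
Insert 10: [44, 15, 36, 3, 10]
Insert 25: [44, 15, 36, 3, 10, 25]
Insert 46: [46, 15, 44, 3, 10, 25, 36]

Final heap: [46, 15, 44, 3, 10, 25, 36]


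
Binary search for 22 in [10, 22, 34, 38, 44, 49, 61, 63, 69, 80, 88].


Step 1: lo=0, hi=10, mid=5, val=49
Step 2: lo=0, hi=4, mid=2, val=34
Step 3: lo=0, hi=1, mid=0, val=10
Step 4: lo=1, hi=1, mid=1, val=22

Found at index 1


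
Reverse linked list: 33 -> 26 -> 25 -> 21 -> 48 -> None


Step 1: curr=33, set curr.next=prev(None) | reversed so far: 33
Step 2: curr=26, set curr.next=prev(33) | reversed so far: 26 -> 33
Step 3: curr=25, set curr.next=prev(26) | reversed so far: 25 -> 26 -> 33
Step 4: curr=21, set curr.next=prev(25) | reversed so far: 21 -> 25 -> 26 -> 33
Step 5: curr=48, set curr.next=prev(21) | reversed so far: 48 -> 21 -> 25 -> 26 -> 33

48 -> 21 -> 25 -> 26 -> 33 -> None


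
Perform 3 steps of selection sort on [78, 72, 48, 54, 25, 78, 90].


Initial: [78, 72, 48, 54, 25, 78, 90]
Step 1: min=25 at 4
  Swap: [25, 72, 48, 54, 78, 78, 90]
Step 2: min=48 at 2
  Swap: [25, 48, 72, 54, 78, 78, 90]
Step 3: min=54 at 3
  Swap: [25, 48, 54, 72, 78, 78, 90]

After 3 steps: [25, 48, 54, 72, 78, 78, 90]


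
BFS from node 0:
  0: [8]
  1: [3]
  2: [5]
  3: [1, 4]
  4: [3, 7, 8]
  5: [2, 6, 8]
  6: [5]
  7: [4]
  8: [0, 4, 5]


Visit 0, enqueue [8]
Visit 8, enqueue [4, 5]
Visit 4, enqueue [3, 7]
Visit 5, enqueue [2, 6]
Visit 3, enqueue [1]
Visit 7, enqueue []
Visit 2, enqueue []
Visit 6, enqueue []
Visit 1, enqueue []

BFS order: [0, 8, 4, 5, 3, 7, 2, 6, 1]


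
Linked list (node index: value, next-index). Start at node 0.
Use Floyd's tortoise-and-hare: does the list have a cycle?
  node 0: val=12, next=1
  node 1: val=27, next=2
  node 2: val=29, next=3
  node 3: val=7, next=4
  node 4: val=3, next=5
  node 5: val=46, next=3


Floyd's tortoise (slow, +1) and hare (fast, +2):
  init: slow=0, fast=0
  step 1: slow=1, fast=2
  step 2: slow=2, fast=4
  step 3: slow=3, fast=3
  slow == fast at node 3: cycle detected

Cycle: yes


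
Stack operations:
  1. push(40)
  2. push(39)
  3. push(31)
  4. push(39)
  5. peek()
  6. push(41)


push(40) -> [40]
push(39) -> [40, 39]
push(31) -> [40, 39, 31]
push(39) -> [40, 39, 31, 39]
peek()->39
push(41) -> [40, 39, 31, 39, 41]

Final stack: [40, 39, 31, 39, 41]


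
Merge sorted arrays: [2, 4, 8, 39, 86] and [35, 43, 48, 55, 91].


Take 2 from A
Take 4 from A
Take 8 from A
Take 35 from B
Take 39 from A
Take 43 from B
Take 48 from B
Take 55 from B
Take 86 from A

Merged: [2, 4, 8, 35, 39, 43, 48, 55, 86, 91]


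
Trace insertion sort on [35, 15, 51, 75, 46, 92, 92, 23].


Initial: [35, 15, 51, 75, 46, 92, 92, 23]
Insert 15: [15, 35, 51, 75, 46, 92, 92, 23]
Insert 51: [15, 35, 51, 75, 46, 92, 92, 23]
Insert 75: [15, 35, 51, 75, 46, 92, 92, 23]
Insert 46: [15, 35, 46, 51, 75, 92, 92, 23]
Insert 92: [15, 35, 46, 51, 75, 92, 92, 23]
Insert 92: [15, 35, 46, 51, 75, 92, 92, 23]
Insert 23: [15, 23, 35, 46, 51, 75, 92, 92]

Sorted: [15, 23, 35, 46, 51, 75, 92, 92]


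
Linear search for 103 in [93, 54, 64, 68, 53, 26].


i=0: 93!=103
i=1: 54!=103
i=2: 64!=103
i=3: 68!=103
i=4: 53!=103
i=5: 26!=103

Not found, 6 comps


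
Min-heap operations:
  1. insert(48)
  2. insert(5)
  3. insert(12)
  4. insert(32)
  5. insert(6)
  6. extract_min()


insert(48) -> [48]
insert(5) -> [5, 48]
insert(12) -> [5, 48, 12]
insert(32) -> [5, 32, 12, 48]
insert(6) -> [5, 6, 12, 48, 32]
extract_min()->5, [6, 32, 12, 48]

Final heap: [6, 32, 12, 48]


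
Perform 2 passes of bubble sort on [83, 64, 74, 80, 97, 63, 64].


Initial: [83, 64, 74, 80, 97, 63, 64]
Pass 1: [64, 74, 80, 83, 63, 64, 97] (5 swaps)
Pass 2: [64, 74, 80, 63, 64, 83, 97] (2 swaps)

After 2 passes: [64, 74, 80, 63, 64, 83, 97]


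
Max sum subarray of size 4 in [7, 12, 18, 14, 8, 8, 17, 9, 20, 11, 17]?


[0:4]: 51
[1:5]: 52
[2:6]: 48
[3:7]: 47
[4:8]: 42
[5:9]: 54
[6:10]: 57
[7:11]: 57

Max: 57 at [6:10]


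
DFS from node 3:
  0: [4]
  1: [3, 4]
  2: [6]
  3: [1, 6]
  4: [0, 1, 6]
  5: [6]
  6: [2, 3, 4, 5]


Visit 3, push [6, 1]
Visit 1, push [4]
Visit 4, push [6, 0]
Visit 0, push []
Visit 6, push [5, 2]
Visit 2, push []
Visit 5, push []

DFS order: [3, 1, 4, 0, 6, 2, 5]


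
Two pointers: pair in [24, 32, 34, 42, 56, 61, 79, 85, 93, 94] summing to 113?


lo=0(24)+hi=9(94)=118
lo=0(24)+hi=8(93)=117
lo=0(24)+hi=7(85)=109
lo=1(32)+hi=7(85)=117
lo=1(32)+hi=6(79)=111
lo=2(34)+hi=6(79)=113

Yes: 34+79=113


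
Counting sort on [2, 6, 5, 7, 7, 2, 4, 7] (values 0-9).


Input: [2, 6, 5, 7, 7, 2, 4, 7]
Counts: [0, 0, 2, 0, 1, 1, 1, 3, 0, 0]

Sorted: [2, 2, 4, 5, 6, 7, 7, 7]


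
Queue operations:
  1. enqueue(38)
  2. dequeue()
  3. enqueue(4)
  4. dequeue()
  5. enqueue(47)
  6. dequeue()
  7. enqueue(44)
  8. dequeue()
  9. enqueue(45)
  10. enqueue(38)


enqueue(38) -> [38]
dequeue()->38, []
enqueue(4) -> [4]
dequeue()->4, []
enqueue(47) -> [47]
dequeue()->47, []
enqueue(44) -> [44]
dequeue()->44, []
enqueue(45) -> [45]
enqueue(38) -> [45, 38]

Final queue: [45, 38]


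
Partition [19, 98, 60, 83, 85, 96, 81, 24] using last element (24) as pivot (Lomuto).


Pivot: 24
  19 <= 24: advance i (no swap)
Place pivot at 1: [19, 24, 60, 83, 85, 96, 81, 98]

Partitioned: [19, 24, 60, 83, 85, 96, 81, 98]


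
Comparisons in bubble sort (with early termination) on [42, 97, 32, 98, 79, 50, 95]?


Algorithm: bubble sort (with early termination)
Input: [42, 97, 32, 98, 79, 50, 95]
Sorted: [32, 42, 50, 79, 95, 97, 98]

18


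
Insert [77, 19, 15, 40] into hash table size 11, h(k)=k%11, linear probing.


Insert 77: h=0 -> slot 0
Insert 19: h=8 -> slot 8
Insert 15: h=4 -> slot 4
Insert 40: h=7 -> slot 7

Table: [77, None, None, None, 15, None, None, 40, 19, None, None]


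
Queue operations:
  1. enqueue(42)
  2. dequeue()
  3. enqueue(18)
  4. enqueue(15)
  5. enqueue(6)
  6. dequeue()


enqueue(42) -> [42]
dequeue()->42, []
enqueue(18) -> [18]
enqueue(15) -> [18, 15]
enqueue(6) -> [18, 15, 6]
dequeue()->18, [15, 6]

Final queue: [15, 6]


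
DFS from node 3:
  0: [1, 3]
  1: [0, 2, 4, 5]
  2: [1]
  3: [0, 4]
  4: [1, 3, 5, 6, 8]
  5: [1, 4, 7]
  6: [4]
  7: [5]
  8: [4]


Visit 3, push [4, 0]
Visit 0, push [1]
Visit 1, push [5, 4, 2]
Visit 2, push []
Visit 4, push [8, 6, 5]
Visit 5, push [7]
Visit 7, push []
Visit 6, push []
Visit 8, push []

DFS order: [3, 0, 1, 2, 4, 5, 7, 6, 8]


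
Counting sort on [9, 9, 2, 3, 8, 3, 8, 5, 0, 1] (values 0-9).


Input: [9, 9, 2, 3, 8, 3, 8, 5, 0, 1]
Counts: [1, 1, 1, 2, 0, 1, 0, 0, 2, 2]

Sorted: [0, 1, 2, 3, 3, 5, 8, 8, 9, 9]


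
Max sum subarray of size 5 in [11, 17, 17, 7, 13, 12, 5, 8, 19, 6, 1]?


[0:5]: 65
[1:6]: 66
[2:7]: 54
[3:8]: 45
[4:9]: 57
[5:10]: 50
[6:11]: 39

Max: 66 at [1:6]


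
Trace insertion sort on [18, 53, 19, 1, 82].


Initial: [18, 53, 19, 1, 82]
Insert 53: [18, 53, 19, 1, 82]
Insert 19: [18, 19, 53, 1, 82]
Insert 1: [1, 18, 19, 53, 82]
Insert 82: [1, 18, 19, 53, 82]

Sorted: [1, 18, 19, 53, 82]


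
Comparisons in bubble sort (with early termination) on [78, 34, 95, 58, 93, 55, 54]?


Algorithm: bubble sort (with early termination)
Input: [78, 34, 95, 58, 93, 55, 54]
Sorted: [34, 54, 55, 58, 78, 93, 95]

21


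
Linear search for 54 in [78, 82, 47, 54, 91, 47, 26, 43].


i=0: 78!=54
i=1: 82!=54
i=2: 47!=54
i=3: 54==54 found!

Found at 3, 4 comps


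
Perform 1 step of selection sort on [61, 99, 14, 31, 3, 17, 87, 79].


Initial: [61, 99, 14, 31, 3, 17, 87, 79]
Step 1: min=3 at 4
  Swap: [3, 99, 14, 31, 61, 17, 87, 79]

After 1 step: [3, 99, 14, 31, 61, 17, 87, 79]


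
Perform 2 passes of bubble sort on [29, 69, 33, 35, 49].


Initial: [29, 69, 33, 35, 49]
Pass 1: [29, 33, 35, 49, 69] (3 swaps)
Pass 2: [29, 33, 35, 49, 69] (0 swaps)

After 2 passes: [29, 33, 35, 49, 69]


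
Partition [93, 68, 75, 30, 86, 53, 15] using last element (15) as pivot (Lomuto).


Pivot: 15
Place pivot at 0: [15, 68, 75, 30, 86, 53, 93]

Partitioned: [15, 68, 75, 30, 86, 53, 93]


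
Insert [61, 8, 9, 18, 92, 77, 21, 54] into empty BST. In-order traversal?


Insert 61: root
Insert 8: L from 61
Insert 9: L from 61 -> R from 8
Insert 18: L from 61 -> R from 8 -> R from 9
Insert 92: R from 61
Insert 77: R from 61 -> L from 92
Insert 21: L from 61 -> R from 8 -> R from 9 -> R from 18
Insert 54: L from 61 -> R from 8 -> R from 9 -> R from 18 -> R from 21

In-order: [8, 9, 18, 21, 54, 61, 77, 92]


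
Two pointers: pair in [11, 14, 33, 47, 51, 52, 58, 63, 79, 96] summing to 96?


lo=0(11)+hi=9(96)=107
lo=0(11)+hi=8(79)=90
lo=1(14)+hi=8(79)=93
lo=2(33)+hi=8(79)=112
lo=2(33)+hi=7(63)=96

Yes: 33+63=96


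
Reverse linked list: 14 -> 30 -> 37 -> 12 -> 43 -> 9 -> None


Step 1: curr=14, set curr.next=prev(None) | reversed so far: 14
Step 2: curr=30, set curr.next=prev(14) | reversed so far: 30 -> 14
Step 3: curr=37, set curr.next=prev(30) | reversed so far: 37 -> 30 -> 14
Step 4: curr=12, set curr.next=prev(37) | reversed so far: 12 -> 37 -> 30 -> 14
Step 5: curr=43, set curr.next=prev(12) | reversed so far: 43 -> 12 -> 37 -> 30 -> 14
Step 6: curr=9, set curr.next=prev(43) | reversed so far: 9 -> 43 -> 12 -> 37 -> 30 -> 14

9 -> 43 -> 12 -> 37 -> 30 -> 14 -> None


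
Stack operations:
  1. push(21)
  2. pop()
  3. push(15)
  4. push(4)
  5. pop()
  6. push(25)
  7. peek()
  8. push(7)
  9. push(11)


push(21) -> [21]
pop()->21, []
push(15) -> [15]
push(4) -> [15, 4]
pop()->4, [15]
push(25) -> [15, 25]
peek()->25
push(7) -> [15, 25, 7]
push(11) -> [15, 25, 7, 11]

Final stack: [15, 25, 7, 11]


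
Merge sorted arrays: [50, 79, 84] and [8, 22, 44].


Take 8 from B
Take 22 from B
Take 44 from B

Merged: [8, 22, 44, 50, 79, 84]


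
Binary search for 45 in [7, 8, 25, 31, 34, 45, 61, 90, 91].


Step 1: lo=0, hi=8, mid=4, val=34
Step 2: lo=5, hi=8, mid=6, val=61
Step 3: lo=5, hi=5, mid=5, val=45

Found at index 5


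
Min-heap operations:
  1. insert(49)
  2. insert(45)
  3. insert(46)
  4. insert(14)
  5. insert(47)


insert(49) -> [49]
insert(45) -> [45, 49]
insert(46) -> [45, 49, 46]
insert(14) -> [14, 45, 46, 49]
insert(47) -> [14, 45, 46, 49, 47]

Final heap: [14, 45, 46, 49, 47]


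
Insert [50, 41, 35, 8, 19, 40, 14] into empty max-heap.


Insert 50: [50]
Insert 41: [50, 41]
Insert 35: [50, 41, 35]
Insert 8: [50, 41, 35, 8]
Insert 19: [50, 41, 35, 8, 19]
Insert 40: [50, 41, 40, 8, 19, 35]
Insert 14: [50, 41, 40, 8, 19, 35, 14]

Final heap: [50, 41, 40, 8, 19, 35, 14]


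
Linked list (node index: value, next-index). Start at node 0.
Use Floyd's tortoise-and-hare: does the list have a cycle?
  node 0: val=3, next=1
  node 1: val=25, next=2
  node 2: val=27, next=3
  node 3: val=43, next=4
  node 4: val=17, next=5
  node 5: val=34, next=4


Floyd's tortoise (slow, +1) and hare (fast, +2):
  init: slow=0, fast=0
  step 1: slow=1, fast=2
  step 2: slow=2, fast=4
  step 3: slow=3, fast=4
  step 4: slow=4, fast=4
  slow == fast at node 4: cycle detected

Cycle: yes


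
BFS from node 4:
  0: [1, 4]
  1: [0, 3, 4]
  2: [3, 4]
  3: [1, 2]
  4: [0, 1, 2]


Visit 4, enqueue [0, 1, 2]
Visit 0, enqueue []
Visit 1, enqueue [3]
Visit 2, enqueue []
Visit 3, enqueue []

BFS order: [4, 0, 1, 2, 3]


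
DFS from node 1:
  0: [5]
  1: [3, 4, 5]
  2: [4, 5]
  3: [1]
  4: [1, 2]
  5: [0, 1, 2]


Visit 1, push [5, 4, 3]
Visit 3, push []
Visit 4, push [2]
Visit 2, push [5]
Visit 5, push [0]
Visit 0, push []

DFS order: [1, 3, 4, 2, 5, 0]


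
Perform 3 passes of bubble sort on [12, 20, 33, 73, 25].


Initial: [12, 20, 33, 73, 25]
Pass 1: [12, 20, 33, 25, 73] (1 swaps)
Pass 2: [12, 20, 25, 33, 73] (1 swaps)
Pass 3: [12, 20, 25, 33, 73] (0 swaps)

After 3 passes: [12, 20, 25, 33, 73]


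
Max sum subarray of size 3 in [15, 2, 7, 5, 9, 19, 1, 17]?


[0:3]: 24
[1:4]: 14
[2:5]: 21
[3:6]: 33
[4:7]: 29
[5:8]: 37

Max: 37 at [5:8]


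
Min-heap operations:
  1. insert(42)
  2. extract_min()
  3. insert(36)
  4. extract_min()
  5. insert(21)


insert(42) -> [42]
extract_min()->42, []
insert(36) -> [36]
extract_min()->36, []
insert(21) -> [21]

Final heap: [21]


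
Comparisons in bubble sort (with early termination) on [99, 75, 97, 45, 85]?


Algorithm: bubble sort (with early termination)
Input: [99, 75, 97, 45, 85]
Sorted: [45, 75, 85, 97, 99]

10


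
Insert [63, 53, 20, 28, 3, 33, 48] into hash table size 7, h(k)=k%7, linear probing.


Insert 63: h=0 -> slot 0
Insert 53: h=4 -> slot 4
Insert 20: h=6 -> slot 6
Insert 28: h=0, 1 probes -> slot 1
Insert 3: h=3 -> slot 3
Insert 33: h=5 -> slot 5
Insert 48: h=6, 3 probes -> slot 2

Table: [63, 28, 48, 3, 53, 33, 20]


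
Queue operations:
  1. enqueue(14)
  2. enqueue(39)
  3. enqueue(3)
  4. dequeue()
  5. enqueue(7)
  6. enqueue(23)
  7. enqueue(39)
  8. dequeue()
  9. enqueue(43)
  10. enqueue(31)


enqueue(14) -> [14]
enqueue(39) -> [14, 39]
enqueue(3) -> [14, 39, 3]
dequeue()->14, [39, 3]
enqueue(7) -> [39, 3, 7]
enqueue(23) -> [39, 3, 7, 23]
enqueue(39) -> [39, 3, 7, 23, 39]
dequeue()->39, [3, 7, 23, 39]
enqueue(43) -> [3, 7, 23, 39, 43]
enqueue(31) -> [3, 7, 23, 39, 43, 31]

Final queue: [3, 7, 23, 39, 43, 31]


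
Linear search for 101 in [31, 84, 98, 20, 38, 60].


i=0: 31!=101
i=1: 84!=101
i=2: 98!=101
i=3: 20!=101
i=4: 38!=101
i=5: 60!=101

Not found, 6 comps


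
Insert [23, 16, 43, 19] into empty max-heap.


Insert 23: [23]
Insert 16: [23, 16]
Insert 43: [43, 16, 23]
Insert 19: [43, 19, 23, 16]

Final heap: [43, 19, 23, 16]


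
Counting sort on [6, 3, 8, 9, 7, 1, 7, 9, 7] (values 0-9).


Input: [6, 3, 8, 9, 7, 1, 7, 9, 7]
Counts: [0, 1, 0, 1, 0, 0, 1, 3, 1, 2]

Sorted: [1, 3, 6, 7, 7, 7, 8, 9, 9]


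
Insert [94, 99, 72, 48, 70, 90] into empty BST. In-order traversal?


Insert 94: root
Insert 99: R from 94
Insert 72: L from 94
Insert 48: L from 94 -> L from 72
Insert 70: L from 94 -> L from 72 -> R from 48
Insert 90: L from 94 -> R from 72

In-order: [48, 70, 72, 90, 94, 99]


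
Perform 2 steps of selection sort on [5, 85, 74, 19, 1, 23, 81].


Initial: [5, 85, 74, 19, 1, 23, 81]
Step 1: min=1 at 4
  Swap: [1, 85, 74, 19, 5, 23, 81]
Step 2: min=5 at 4
  Swap: [1, 5, 74, 19, 85, 23, 81]

After 2 steps: [1, 5, 74, 19, 85, 23, 81]


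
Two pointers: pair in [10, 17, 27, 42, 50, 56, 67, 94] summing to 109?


lo=0(10)+hi=7(94)=104
lo=1(17)+hi=7(94)=111
lo=1(17)+hi=6(67)=84
lo=2(27)+hi=6(67)=94
lo=3(42)+hi=6(67)=109

Yes: 42+67=109


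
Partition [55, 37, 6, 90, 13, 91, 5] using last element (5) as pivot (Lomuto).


Pivot: 5
Place pivot at 0: [5, 37, 6, 90, 13, 91, 55]

Partitioned: [5, 37, 6, 90, 13, 91, 55]


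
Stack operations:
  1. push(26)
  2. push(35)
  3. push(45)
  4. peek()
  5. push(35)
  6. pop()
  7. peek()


push(26) -> [26]
push(35) -> [26, 35]
push(45) -> [26, 35, 45]
peek()->45
push(35) -> [26, 35, 45, 35]
pop()->35, [26, 35, 45]
peek()->45

Final stack: [26, 35, 45]


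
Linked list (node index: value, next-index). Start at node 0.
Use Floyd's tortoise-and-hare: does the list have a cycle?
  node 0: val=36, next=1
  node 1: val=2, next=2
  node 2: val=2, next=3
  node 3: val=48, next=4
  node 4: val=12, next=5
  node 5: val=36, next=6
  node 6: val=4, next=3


Floyd's tortoise (slow, +1) and hare (fast, +2):
  init: slow=0, fast=0
  step 1: slow=1, fast=2
  step 2: slow=2, fast=4
  step 3: slow=3, fast=6
  step 4: slow=4, fast=4
  slow == fast at node 4: cycle detected

Cycle: yes


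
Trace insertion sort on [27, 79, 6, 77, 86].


Initial: [27, 79, 6, 77, 86]
Insert 79: [27, 79, 6, 77, 86]
Insert 6: [6, 27, 79, 77, 86]
Insert 77: [6, 27, 77, 79, 86]
Insert 86: [6, 27, 77, 79, 86]

Sorted: [6, 27, 77, 79, 86]


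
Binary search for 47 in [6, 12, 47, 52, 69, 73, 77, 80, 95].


Step 1: lo=0, hi=8, mid=4, val=69
Step 2: lo=0, hi=3, mid=1, val=12
Step 3: lo=2, hi=3, mid=2, val=47

Found at index 2


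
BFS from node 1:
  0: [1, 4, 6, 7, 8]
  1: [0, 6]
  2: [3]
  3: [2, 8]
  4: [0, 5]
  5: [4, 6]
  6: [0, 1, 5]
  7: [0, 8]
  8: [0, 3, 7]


Visit 1, enqueue [0, 6]
Visit 0, enqueue [4, 7, 8]
Visit 6, enqueue [5]
Visit 4, enqueue []
Visit 7, enqueue []
Visit 8, enqueue [3]
Visit 5, enqueue []
Visit 3, enqueue [2]
Visit 2, enqueue []

BFS order: [1, 0, 6, 4, 7, 8, 5, 3, 2]


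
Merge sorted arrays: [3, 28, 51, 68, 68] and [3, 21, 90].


Take 3 from A
Take 3 from B
Take 21 from B
Take 28 from A
Take 51 from A
Take 68 from A
Take 68 from A

Merged: [3, 3, 21, 28, 51, 68, 68, 90]


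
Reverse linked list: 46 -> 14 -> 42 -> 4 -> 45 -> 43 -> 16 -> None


Step 1: curr=46, set curr.next=prev(None) | reversed so far: 46
Step 2: curr=14, set curr.next=prev(46) | reversed so far: 14 -> 46
Step 3: curr=42, set curr.next=prev(14) | reversed so far: 42 -> 14 -> 46
Step 4: curr=4, set curr.next=prev(42) | reversed so far: 4 -> 42 -> 14 -> 46
Step 5: curr=45, set curr.next=prev(4) | reversed so far: 45 -> 4 -> 42 -> 14 -> 46
Step 6: curr=43, set curr.next=prev(45) | reversed so far: 43 -> 45 -> 4 -> 42 -> 14 -> 46
Step 7: curr=16, set curr.next=prev(43) | reversed so far: 16 -> 43 -> 45 -> 4 -> 42 -> 14 -> 46

16 -> 43 -> 45 -> 4 -> 42 -> 14 -> 46 -> None


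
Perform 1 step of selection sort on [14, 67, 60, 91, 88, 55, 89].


Initial: [14, 67, 60, 91, 88, 55, 89]
Step 1: min=14 at 0
  Swap: [14, 67, 60, 91, 88, 55, 89]

After 1 step: [14, 67, 60, 91, 88, 55, 89]


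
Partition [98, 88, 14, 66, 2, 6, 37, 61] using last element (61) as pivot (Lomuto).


Pivot: 61
  14 <= 61: swap -> [14, 88, 98, 66, 2, 6, 37, 61]
  2 <= 61: swap -> [14, 2, 98, 66, 88, 6, 37, 61]
  6 <= 61: swap -> [14, 2, 6, 66, 88, 98, 37, 61]
  37 <= 61: swap -> [14, 2, 6, 37, 88, 98, 66, 61]
Place pivot at 4: [14, 2, 6, 37, 61, 98, 66, 88]

Partitioned: [14, 2, 6, 37, 61, 98, 66, 88]


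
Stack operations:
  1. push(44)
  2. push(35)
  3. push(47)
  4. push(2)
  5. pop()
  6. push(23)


push(44) -> [44]
push(35) -> [44, 35]
push(47) -> [44, 35, 47]
push(2) -> [44, 35, 47, 2]
pop()->2, [44, 35, 47]
push(23) -> [44, 35, 47, 23]

Final stack: [44, 35, 47, 23]


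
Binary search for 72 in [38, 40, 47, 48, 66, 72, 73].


Step 1: lo=0, hi=6, mid=3, val=48
Step 2: lo=4, hi=6, mid=5, val=72

Found at index 5


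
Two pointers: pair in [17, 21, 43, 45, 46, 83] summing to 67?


lo=0(17)+hi=5(83)=100
lo=0(17)+hi=4(46)=63
lo=1(21)+hi=4(46)=67

Yes: 21+46=67


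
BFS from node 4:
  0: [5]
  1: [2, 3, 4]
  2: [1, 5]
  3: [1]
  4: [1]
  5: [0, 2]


Visit 4, enqueue [1]
Visit 1, enqueue [2, 3]
Visit 2, enqueue [5]
Visit 3, enqueue []
Visit 5, enqueue [0]
Visit 0, enqueue []

BFS order: [4, 1, 2, 3, 5, 0]


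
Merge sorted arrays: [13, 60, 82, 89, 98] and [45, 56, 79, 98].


Take 13 from A
Take 45 from B
Take 56 from B
Take 60 from A
Take 79 from B
Take 82 from A
Take 89 from A
Take 98 from A

Merged: [13, 45, 56, 60, 79, 82, 89, 98, 98]


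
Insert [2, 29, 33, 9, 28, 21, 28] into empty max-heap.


Insert 2: [2]
Insert 29: [29, 2]
Insert 33: [33, 2, 29]
Insert 9: [33, 9, 29, 2]
Insert 28: [33, 28, 29, 2, 9]
Insert 21: [33, 28, 29, 2, 9, 21]
Insert 28: [33, 28, 29, 2, 9, 21, 28]

Final heap: [33, 28, 29, 2, 9, 21, 28]


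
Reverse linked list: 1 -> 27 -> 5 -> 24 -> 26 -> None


Step 1: curr=1, set curr.next=prev(None) | reversed so far: 1
Step 2: curr=27, set curr.next=prev(1) | reversed so far: 27 -> 1
Step 3: curr=5, set curr.next=prev(27) | reversed so far: 5 -> 27 -> 1
Step 4: curr=24, set curr.next=prev(5) | reversed so far: 24 -> 5 -> 27 -> 1
Step 5: curr=26, set curr.next=prev(24) | reversed so far: 26 -> 24 -> 5 -> 27 -> 1

26 -> 24 -> 5 -> 27 -> 1 -> None


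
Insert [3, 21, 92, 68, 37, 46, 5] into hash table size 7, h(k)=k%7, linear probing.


Insert 3: h=3 -> slot 3
Insert 21: h=0 -> slot 0
Insert 92: h=1 -> slot 1
Insert 68: h=5 -> slot 5
Insert 37: h=2 -> slot 2
Insert 46: h=4 -> slot 4
Insert 5: h=5, 1 probes -> slot 6

Table: [21, 92, 37, 3, 46, 68, 5]


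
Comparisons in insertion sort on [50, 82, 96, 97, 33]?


Algorithm: insertion sort
Input: [50, 82, 96, 97, 33]
Sorted: [33, 50, 82, 96, 97]

7


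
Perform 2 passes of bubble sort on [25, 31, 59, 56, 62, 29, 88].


Initial: [25, 31, 59, 56, 62, 29, 88]
Pass 1: [25, 31, 56, 59, 29, 62, 88] (2 swaps)
Pass 2: [25, 31, 56, 29, 59, 62, 88] (1 swaps)

After 2 passes: [25, 31, 56, 29, 59, 62, 88]


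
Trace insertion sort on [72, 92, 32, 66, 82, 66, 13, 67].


Initial: [72, 92, 32, 66, 82, 66, 13, 67]
Insert 92: [72, 92, 32, 66, 82, 66, 13, 67]
Insert 32: [32, 72, 92, 66, 82, 66, 13, 67]
Insert 66: [32, 66, 72, 92, 82, 66, 13, 67]
Insert 82: [32, 66, 72, 82, 92, 66, 13, 67]
Insert 66: [32, 66, 66, 72, 82, 92, 13, 67]
Insert 13: [13, 32, 66, 66, 72, 82, 92, 67]
Insert 67: [13, 32, 66, 66, 67, 72, 82, 92]

Sorted: [13, 32, 66, 66, 67, 72, 82, 92]


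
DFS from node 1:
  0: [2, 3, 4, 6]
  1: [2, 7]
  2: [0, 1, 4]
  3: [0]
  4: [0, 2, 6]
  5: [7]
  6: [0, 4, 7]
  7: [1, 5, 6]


Visit 1, push [7, 2]
Visit 2, push [4, 0]
Visit 0, push [6, 4, 3]
Visit 3, push []
Visit 4, push [6]
Visit 6, push [7]
Visit 7, push [5]
Visit 5, push []

DFS order: [1, 2, 0, 3, 4, 6, 7, 5]


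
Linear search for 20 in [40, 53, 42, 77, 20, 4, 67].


i=0: 40!=20
i=1: 53!=20
i=2: 42!=20
i=3: 77!=20
i=4: 20==20 found!

Found at 4, 5 comps


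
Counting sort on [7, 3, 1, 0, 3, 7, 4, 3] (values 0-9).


Input: [7, 3, 1, 0, 3, 7, 4, 3]
Counts: [1, 1, 0, 3, 1, 0, 0, 2, 0, 0]

Sorted: [0, 1, 3, 3, 3, 4, 7, 7]


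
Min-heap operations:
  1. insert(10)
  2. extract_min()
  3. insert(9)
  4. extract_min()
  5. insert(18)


insert(10) -> [10]
extract_min()->10, []
insert(9) -> [9]
extract_min()->9, []
insert(18) -> [18]

Final heap: [18]


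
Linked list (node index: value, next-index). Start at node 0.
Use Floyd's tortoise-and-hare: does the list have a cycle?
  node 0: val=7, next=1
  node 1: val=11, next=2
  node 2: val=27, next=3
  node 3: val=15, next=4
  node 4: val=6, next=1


Floyd's tortoise (slow, +1) and hare (fast, +2):
  init: slow=0, fast=0
  step 1: slow=1, fast=2
  step 2: slow=2, fast=4
  step 3: slow=3, fast=2
  step 4: slow=4, fast=4
  slow == fast at node 4: cycle detected

Cycle: yes


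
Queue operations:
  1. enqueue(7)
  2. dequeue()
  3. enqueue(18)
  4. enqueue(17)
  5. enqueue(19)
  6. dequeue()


enqueue(7) -> [7]
dequeue()->7, []
enqueue(18) -> [18]
enqueue(17) -> [18, 17]
enqueue(19) -> [18, 17, 19]
dequeue()->18, [17, 19]

Final queue: [17, 19]


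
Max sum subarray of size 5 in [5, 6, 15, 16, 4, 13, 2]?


[0:5]: 46
[1:6]: 54
[2:7]: 50

Max: 54 at [1:6]


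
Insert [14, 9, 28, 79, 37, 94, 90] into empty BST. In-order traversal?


Insert 14: root
Insert 9: L from 14
Insert 28: R from 14
Insert 79: R from 14 -> R from 28
Insert 37: R from 14 -> R from 28 -> L from 79
Insert 94: R from 14 -> R from 28 -> R from 79
Insert 90: R from 14 -> R from 28 -> R from 79 -> L from 94

In-order: [9, 14, 28, 37, 79, 90, 94]


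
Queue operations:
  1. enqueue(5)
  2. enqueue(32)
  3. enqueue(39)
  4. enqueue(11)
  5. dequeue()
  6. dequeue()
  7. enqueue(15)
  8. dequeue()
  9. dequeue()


enqueue(5) -> [5]
enqueue(32) -> [5, 32]
enqueue(39) -> [5, 32, 39]
enqueue(11) -> [5, 32, 39, 11]
dequeue()->5, [32, 39, 11]
dequeue()->32, [39, 11]
enqueue(15) -> [39, 11, 15]
dequeue()->39, [11, 15]
dequeue()->11, [15]

Final queue: [15]


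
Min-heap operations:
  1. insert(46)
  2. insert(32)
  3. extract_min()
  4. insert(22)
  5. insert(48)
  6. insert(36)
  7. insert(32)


insert(46) -> [46]
insert(32) -> [32, 46]
extract_min()->32, [46]
insert(22) -> [22, 46]
insert(48) -> [22, 46, 48]
insert(36) -> [22, 36, 48, 46]
insert(32) -> [22, 32, 48, 46, 36]

Final heap: [22, 32, 48, 46, 36]


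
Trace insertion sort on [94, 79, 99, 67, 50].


Initial: [94, 79, 99, 67, 50]
Insert 79: [79, 94, 99, 67, 50]
Insert 99: [79, 94, 99, 67, 50]
Insert 67: [67, 79, 94, 99, 50]
Insert 50: [50, 67, 79, 94, 99]

Sorted: [50, 67, 79, 94, 99]


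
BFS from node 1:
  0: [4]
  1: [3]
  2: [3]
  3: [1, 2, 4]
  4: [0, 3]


Visit 1, enqueue [3]
Visit 3, enqueue [2, 4]
Visit 2, enqueue []
Visit 4, enqueue [0]
Visit 0, enqueue []

BFS order: [1, 3, 2, 4, 0]


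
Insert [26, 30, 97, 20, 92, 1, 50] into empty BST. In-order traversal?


Insert 26: root
Insert 30: R from 26
Insert 97: R from 26 -> R from 30
Insert 20: L from 26
Insert 92: R from 26 -> R from 30 -> L from 97
Insert 1: L from 26 -> L from 20
Insert 50: R from 26 -> R from 30 -> L from 97 -> L from 92

In-order: [1, 20, 26, 30, 50, 92, 97]


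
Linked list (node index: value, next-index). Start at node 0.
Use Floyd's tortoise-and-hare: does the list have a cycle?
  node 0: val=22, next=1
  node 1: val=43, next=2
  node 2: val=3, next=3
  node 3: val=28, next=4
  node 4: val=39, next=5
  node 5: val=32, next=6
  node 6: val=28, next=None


Floyd's tortoise (slow, +1) and hare (fast, +2):
  init: slow=0, fast=0
  step 1: slow=1, fast=2
  step 2: slow=2, fast=4
  step 3: slow=3, fast=6
  step 4: fast -> None, no cycle

Cycle: no


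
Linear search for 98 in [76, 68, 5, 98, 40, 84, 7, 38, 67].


i=0: 76!=98
i=1: 68!=98
i=2: 5!=98
i=3: 98==98 found!

Found at 3, 4 comps


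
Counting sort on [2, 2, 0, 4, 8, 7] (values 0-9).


Input: [2, 2, 0, 4, 8, 7]
Counts: [1, 0, 2, 0, 1, 0, 0, 1, 1, 0]

Sorted: [0, 2, 2, 4, 7, 8]


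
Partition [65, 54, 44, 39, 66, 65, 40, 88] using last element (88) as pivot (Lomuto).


Pivot: 88
  65 <= 88: advance i (no swap)
  54 <= 88: advance i (no swap)
  44 <= 88: advance i (no swap)
  39 <= 88: advance i (no swap)
  66 <= 88: advance i (no swap)
  65 <= 88: advance i (no swap)
  40 <= 88: advance i (no swap)
Place pivot at 7: [65, 54, 44, 39, 66, 65, 40, 88]

Partitioned: [65, 54, 44, 39, 66, 65, 40, 88]


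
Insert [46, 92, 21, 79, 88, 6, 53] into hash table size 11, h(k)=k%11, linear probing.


Insert 46: h=2 -> slot 2
Insert 92: h=4 -> slot 4
Insert 21: h=10 -> slot 10
Insert 79: h=2, 1 probes -> slot 3
Insert 88: h=0 -> slot 0
Insert 6: h=6 -> slot 6
Insert 53: h=9 -> slot 9

Table: [88, None, 46, 79, 92, None, 6, None, None, 53, 21]


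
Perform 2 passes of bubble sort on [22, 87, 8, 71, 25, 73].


Initial: [22, 87, 8, 71, 25, 73]
Pass 1: [22, 8, 71, 25, 73, 87] (4 swaps)
Pass 2: [8, 22, 25, 71, 73, 87] (2 swaps)

After 2 passes: [8, 22, 25, 71, 73, 87]


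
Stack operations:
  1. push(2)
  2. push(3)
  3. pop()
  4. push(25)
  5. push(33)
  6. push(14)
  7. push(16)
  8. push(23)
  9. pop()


push(2) -> [2]
push(3) -> [2, 3]
pop()->3, [2]
push(25) -> [2, 25]
push(33) -> [2, 25, 33]
push(14) -> [2, 25, 33, 14]
push(16) -> [2, 25, 33, 14, 16]
push(23) -> [2, 25, 33, 14, 16, 23]
pop()->23, [2, 25, 33, 14, 16]

Final stack: [2, 25, 33, 14, 16]


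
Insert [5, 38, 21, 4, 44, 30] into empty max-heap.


Insert 5: [5]
Insert 38: [38, 5]
Insert 21: [38, 5, 21]
Insert 4: [38, 5, 21, 4]
Insert 44: [44, 38, 21, 4, 5]
Insert 30: [44, 38, 30, 4, 5, 21]

Final heap: [44, 38, 30, 4, 5, 21]


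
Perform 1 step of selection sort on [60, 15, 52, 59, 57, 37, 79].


Initial: [60, 15, 52, 59, 57, 37, 79]
Step 1: min=15 at 1
  Swap: [15, 60, 52, 59, 57, 37, 79]

After 1 step: [15, 60, 52, 59, 57, 37, 79]


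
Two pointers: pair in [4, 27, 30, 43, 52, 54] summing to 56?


lo=0(4)+hi=5(54)=58
lo=0(4)+hi=4(52)=56

Yes: 4+52=56


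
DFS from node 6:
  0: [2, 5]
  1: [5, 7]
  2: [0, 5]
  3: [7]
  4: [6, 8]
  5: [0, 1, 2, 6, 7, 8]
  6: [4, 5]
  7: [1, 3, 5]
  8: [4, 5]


Visit 6, push [5, 4]
Visit 4, push [8]
Visit 8, push [5]
Visit 5, push [7, 2, 1, 0]
Visit 0, push [2]
Visit 2, push []
Visit 1, push [7]
Visit 7, push [3]
Visit 3, push []

DFS order: [6, 4, 8, 5, 0, 2, 1, 7, 3]


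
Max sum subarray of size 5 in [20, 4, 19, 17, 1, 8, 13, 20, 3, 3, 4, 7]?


[0:5]: 61
[1:6]: 49
[2:7]: 58
[3:8]: 59
[4:9]: 45
[5:10]: 47
[6:11]: 43
[7:12]: 37

Max: 61 at [0:5]
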